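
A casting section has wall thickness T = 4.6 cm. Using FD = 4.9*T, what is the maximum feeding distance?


Formula: FD = 4.9 * T  (riser feeding-distance rule)
FD = 4.9 * 4.6 cm = 22.5400 cm

Final answer: 22.5400 cm


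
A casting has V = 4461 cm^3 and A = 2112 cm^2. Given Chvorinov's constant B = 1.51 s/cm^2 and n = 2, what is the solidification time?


Formula: t_s = B * (V/A)^n  (Chvorinov's rule, n=2)
Modulus M = V/A = 4461/2112 = 2.112216 cm
M^2 = 2.112216^2 = 4.461456 cm^2
t_s = 1.51 * 4.461456 = 6.7368 s

6.7368 s


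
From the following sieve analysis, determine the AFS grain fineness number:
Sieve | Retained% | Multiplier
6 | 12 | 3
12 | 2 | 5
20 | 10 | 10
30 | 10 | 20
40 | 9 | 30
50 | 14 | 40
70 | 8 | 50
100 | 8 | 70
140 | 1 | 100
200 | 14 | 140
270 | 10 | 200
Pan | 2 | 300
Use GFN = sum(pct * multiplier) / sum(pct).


Formula: GFN = sum(pct * multiplier) / sum(pct)
sum(pct * multiplier) = 6796
sum(pct) = 100
GFN = 6796 / 100 = 67.96

67.96


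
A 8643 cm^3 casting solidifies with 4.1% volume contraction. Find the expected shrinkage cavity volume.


Formula: V_shrink = V_casting * shrinkage_pct / 100
V_shrink = 8643 cm^3 * 4.1 / 100 = 354.3630 cm^3

354.3630 cm^3


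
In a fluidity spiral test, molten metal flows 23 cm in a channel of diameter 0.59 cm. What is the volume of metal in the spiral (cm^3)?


Formula: V = pi * (d/2)^2 * L  (cylinder volume)
Radius = 0.59/2 = 0.295 cm
V = pi * 0.295^2 * 23 = 6.2881 cm^3

Final answer: 6.2881 cm^3


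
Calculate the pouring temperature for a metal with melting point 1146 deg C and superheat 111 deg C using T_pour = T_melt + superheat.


Formula: T_pour = T_melt + Superheat
T_pour = 1146 + 111 = 1257 deg C

Final answer: 1257 deg C


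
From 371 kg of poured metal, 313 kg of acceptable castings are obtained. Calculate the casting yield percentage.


Formula: Casting Yield = (W_good / W_total) * 100
Yield = (313 kg / 371 kg) * 100 = 84.3666%

84.3666%


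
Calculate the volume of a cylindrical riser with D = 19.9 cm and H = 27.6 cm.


Formula: V = pi * (D/2)^2 * H  (cylinder volume)
Radius = D/2 = 19.9/2 = 9.95 cm
V = pi * 9.95^2 * 27.6 = 8584.3045 cm^3


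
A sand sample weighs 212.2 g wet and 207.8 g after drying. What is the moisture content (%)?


Formula: MC = (W_wet - W_dry) / W_wet * 100
Water mass = 212.2 - 207.8 = 4.4 g
MC = 4.4 / 212.2 * 100 = 2.0735%


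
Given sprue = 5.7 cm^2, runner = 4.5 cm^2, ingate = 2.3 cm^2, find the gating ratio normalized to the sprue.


Sprue:Runner:Ingate = 1 : 4.5/5.7 : 2.3/5.7 = 1:0.79:0.40


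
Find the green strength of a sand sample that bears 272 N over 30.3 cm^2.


Formula: Compressive Strength = Force / Area
Strength = 272 N / 30.3 cm^2 = 8.9769 N/cm^2


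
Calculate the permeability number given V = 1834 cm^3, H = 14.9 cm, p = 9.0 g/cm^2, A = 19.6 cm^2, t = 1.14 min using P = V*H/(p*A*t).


Formula: Permeability Number P = (V * H) / (p * A * t)
Numerator: V * H = 1834 * 14.9 = 27326.6
Denominator: p * A * t = 9.0 * 19.6 * 1.14 = 201.096
P = 27326.6 / 201.096 = 135.8883

Answer: 135.8883


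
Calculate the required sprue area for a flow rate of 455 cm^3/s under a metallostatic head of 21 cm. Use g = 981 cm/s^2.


Formula: v = sqrt(2*g*h), A = Q/v
Velocity: v = sqrt(2 * 981 * 21) = sqrt(41202) = 202.9828 cm/s
Sprue area: A = Q / v = 455 / 202.9828 = 2.2416 cm^2


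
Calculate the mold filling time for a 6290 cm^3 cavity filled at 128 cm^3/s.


Formula: t_fill = V_mold / Q_flow
t = 6290 cm^3 / 128 cm^3/s = 49.1406 s


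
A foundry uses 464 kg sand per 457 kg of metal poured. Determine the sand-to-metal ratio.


Formula: Sand-to-Metal Ratio = W_sand / W_metal
Ratio = 464 kg / 457 kg = 1.0153

1.0153


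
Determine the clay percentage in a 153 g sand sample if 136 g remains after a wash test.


Formula: Clay% = (W_total - W_washed) / W_total * 100
Clay mass = 153 - 136 = 17 g
Clay% = 17 / 153 * 100 = 11.1111%

Final answer: 11.1111%


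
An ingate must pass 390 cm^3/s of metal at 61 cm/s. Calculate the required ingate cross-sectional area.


Formula: A_ingate = Q / v  (continuity equation)
A = 390 cm^3/s / 61 cm/s = 6.3934 cm^2

Final answer: 6.3934 cm^2


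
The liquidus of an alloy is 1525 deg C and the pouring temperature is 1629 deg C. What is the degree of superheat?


Formula: Superheat = T_pour - T_melt
Superheat = 1629 - 1525 = 104 deg C

Answer: 104 deg C


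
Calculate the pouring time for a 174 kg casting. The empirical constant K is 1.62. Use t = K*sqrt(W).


Formula: t = K * sqrt(W)
sqrt(W) = sqrt(174) = 13.19091
t = 1.62 * 13.19091 = 21.3693 s

21.3693 s


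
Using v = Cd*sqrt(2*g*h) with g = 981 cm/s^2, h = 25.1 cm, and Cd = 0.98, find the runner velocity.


Formula: v = Cd * sqrt(2 * g * h)  (Torricelli with discharge coefficient)
2*g*h = 2 * 981 * 25.1 = 49246.2 cm^2/s^2
sqrt(49246.2) = 221.91485 cm/s
v = 0.98 * 221.91485 = 217.4766 cm/s

Final answer: 217.4766 cm/s


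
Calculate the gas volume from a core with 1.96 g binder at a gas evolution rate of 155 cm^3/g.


Formula: V_gas = W_binder * gas_evolution_rate
V = 1.96 g * 155 cm^3/g = 303.8000 cm^3


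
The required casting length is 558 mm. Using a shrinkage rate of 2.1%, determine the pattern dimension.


Formula: L_pattern = L_casting * (1 + shrinkage_rate/100)
Shrinkage factor = 1 + 2.1/100 = 1.021
L_pattern = 558 mm * 1.021 = 569.7180 mm

Final answer: 569.7180 mm


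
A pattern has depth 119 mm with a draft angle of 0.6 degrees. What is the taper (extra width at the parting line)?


Formula: taper = depth * tan(draft_angle)
tan(0.6 deg) = 0.0104724
taper = 119 mm * 0.0104724 = 1.2462 mm

Answer: 1.2462 mm


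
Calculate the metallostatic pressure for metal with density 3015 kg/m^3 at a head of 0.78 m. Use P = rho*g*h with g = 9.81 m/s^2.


Formula: P = rho * g * h
rho * g = 3015 * 9.81 = 29577.15 N/m^3
P = 29577.15 * 0.78 = 23070.1770 Pa


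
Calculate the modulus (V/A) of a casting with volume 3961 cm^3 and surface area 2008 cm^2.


Formula: Casting Modulus M = V / A
M = 3961 cm^3 / 2008 cm^2 = 1.9726 cm

Final answer: 1.9726 cm


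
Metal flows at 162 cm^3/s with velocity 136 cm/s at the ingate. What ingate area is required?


Formula: A_ingate = Q / v  (continuity equation)
A = 162 cm^3/s / 136 cm/s = 1.1912 cm^2


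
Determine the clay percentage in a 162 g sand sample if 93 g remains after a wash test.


Formula: Clay% = (W_total - W_washed) / W_total * 100
Clay mass = 162 - 93 = 69 g
Clay% = 69 / 162 * 100 = 42.5926%

Final answer: 42.5926%


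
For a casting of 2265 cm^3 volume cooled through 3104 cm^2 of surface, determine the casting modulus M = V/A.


Formula: Casting Modulus M = V / A
M = 2265 cm^3 / 3104 cm^2 = 0.7297 cm


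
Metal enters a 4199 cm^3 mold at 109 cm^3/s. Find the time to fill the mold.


Formula: t_fill = V_mold / Q_flow
t = 4199 cm^3 / 109 cm^3/s = 38.5229 s

Final answer: 38.5229 s


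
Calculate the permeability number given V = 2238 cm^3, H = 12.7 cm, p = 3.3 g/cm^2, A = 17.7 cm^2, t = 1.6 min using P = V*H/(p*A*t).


Formula: Permeability Number P = (V * H) / (p * A * t)
Numerator: V * H = 2238 * 12.7 = 28422.6
Denominator: p * A * t = 3.3 * 17.7 * 1.6 = 93.456
P = 28422.6 / 93.456 = 304.1281


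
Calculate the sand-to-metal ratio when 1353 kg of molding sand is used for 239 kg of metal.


Formula: Sand-to-Metal Ratio = W_sand / W_metal
Ratio = 1353 kg / 239 kg = 5.6611

5.6611


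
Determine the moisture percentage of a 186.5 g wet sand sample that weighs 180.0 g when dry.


Formula: MC = (W_wet - W_dry) / W_wet * 100
Water mass = 186.5 - 180.0 = 6.5 g
MC = 6.5 / 186.5 * 100 = 3.4853%


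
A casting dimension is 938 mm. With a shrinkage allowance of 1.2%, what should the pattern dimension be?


Formula: L_pattern = L_casting * (1 + shrinkage_rate/100)
Shrinkage factor = 1 + 1.2/100 = 1.012
L_pattern = 938 mm * 1.012 = 949.2560 mm

Final answer: 949.2560 mm


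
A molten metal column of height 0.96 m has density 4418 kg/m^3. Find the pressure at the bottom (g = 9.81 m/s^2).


Formula: P = rho * g * h
rho * g = 4418 * 9.81 = 43340.58 N/m^3
P = 43340.58 * 0.96 = 41606.9568 Pa

Final answer: 41606.9568 Pa


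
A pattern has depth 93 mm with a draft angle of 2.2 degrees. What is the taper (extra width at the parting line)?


Formula: taper = depth * tan(draft_angle)
tan(2.2 deg) = 0.0384161
taper = 93 mm * 0.0384161 = 3.5727 mm

Answer: 3.5727 mm


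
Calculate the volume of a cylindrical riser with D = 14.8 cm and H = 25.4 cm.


Formula: V = pi * (D/2)^2 * H  (cylinder volume)
Radius = D/2 = 14.8/2 = 7.4 cm
V = pi * 7.4^2 * 25.4 = 4369.6538 cm^3


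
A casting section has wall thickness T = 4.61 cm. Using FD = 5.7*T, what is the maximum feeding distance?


Formula: FD = 5.7 * T  (riser feeding-distance rule)
FD = 5.7 * 4.61 cm = 26.2770 cm

26.2770 cm


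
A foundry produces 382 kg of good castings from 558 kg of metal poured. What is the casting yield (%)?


Formula: Casting Yield = (W_good / W_total) * 100
Yield = (382 kg / 558 kg) * 100 = 68.4588%

68.4588%


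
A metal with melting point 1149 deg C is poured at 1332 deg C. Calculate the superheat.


Formula: Superheat = T_pour - T_melt
Superheat = 1332 - 1149 = 183 deg C


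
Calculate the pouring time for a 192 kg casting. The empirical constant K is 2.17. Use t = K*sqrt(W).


Formula: t = K * sqrt(W)
sqrt(W) = sqrt(192) = 13.85641
t = 2.17 * 13.85641 = 30.0684 s


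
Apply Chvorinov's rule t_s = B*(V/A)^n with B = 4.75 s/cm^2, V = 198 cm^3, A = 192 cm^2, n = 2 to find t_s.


Formula: t_s = B * (V/A)^n  (Chvorinov's rule, n=2)
Modulus M = V/A = 198/192 = 1.031250 cm
M^2 = 1.031250^2 = 1.063477 cm^2
t_s = 4.75 * 1.063477 = 5.0515 s

Final answer: 5.0515 s


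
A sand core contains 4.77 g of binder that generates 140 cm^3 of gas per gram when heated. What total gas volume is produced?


Formula: V_gas = W_binder * gas_evolution_rate
V = 4.77 g * 140 cm^3/g = 667.8000 cm^3

Answer: 667.8000 cm^3


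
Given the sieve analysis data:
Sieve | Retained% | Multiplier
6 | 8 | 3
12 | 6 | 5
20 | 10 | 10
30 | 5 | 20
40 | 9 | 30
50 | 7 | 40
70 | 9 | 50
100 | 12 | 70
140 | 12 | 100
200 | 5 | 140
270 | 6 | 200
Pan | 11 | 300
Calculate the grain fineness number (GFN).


Formula: GFN = sum(pct * multiplier) / sum(pct)
sum(pct * multiplier) = 8494
sum(pct) = 100
GFN = 8494 / 100 = 84.94

84.94


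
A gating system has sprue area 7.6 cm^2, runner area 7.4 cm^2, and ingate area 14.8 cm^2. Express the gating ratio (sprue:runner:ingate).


Sprue:Runner:Ingate = 1 : 7.4/7.6 : 14.8/7.6 = 1:0.97:1.95

Final answer: 1:0.97:1.95


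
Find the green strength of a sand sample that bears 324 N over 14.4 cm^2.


Formula: Compressive Strength = Force / Area
Strength = 324 N / 14.4 cm^2 = 22.5000 N/cm^2

Final answer: 22.5000 N/cm^2


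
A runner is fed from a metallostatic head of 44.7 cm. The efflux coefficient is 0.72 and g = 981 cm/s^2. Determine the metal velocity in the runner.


Formula: v = Cd * sqrt(2 * g * h)  (Torricelli with discharge coefficient)
2*g*h = 2 * 981 * 44.7 = 87701.4 cm^2/s^2
sqrt(87701.4) = 296.14422 cm/s
v = 0.72 * 296.14422 = 213.2238 cm/s

Answer: 213.2238 cm/s


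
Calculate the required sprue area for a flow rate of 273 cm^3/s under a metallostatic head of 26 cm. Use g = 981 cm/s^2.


Formula: v = sqrt(2*g*h), A = Q/v
Velocity: v = sqrt(2 * 981 * 26) = sqrt(51012) = 225.8584 cm/s
Sprue area: A = Q / v = 273 / 225.8584 = 1.2087 cm^2


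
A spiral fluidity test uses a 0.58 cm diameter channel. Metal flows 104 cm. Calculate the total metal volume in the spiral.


Formula: V = pi * (d/2)^2 * L  (cylinder volume)
Radius = 0.58/2 = 0.29 cm
V = pi * 0.29^2 * 104 = 27.4776 cm^3

Answer: 27.4776 cm^3


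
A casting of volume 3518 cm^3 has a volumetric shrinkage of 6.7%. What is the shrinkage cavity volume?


Formula: V_shrink = V_casting * shrinkage_pct / 100
V_shrink = 3518 cm^3 * 6.7 / 100 = 235.7060 cm^3


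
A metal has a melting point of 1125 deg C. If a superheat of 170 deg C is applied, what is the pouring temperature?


Formula: T_pour = T_melt + Superheat
T_pour = 1125 + 170 = 1295 deg C

1295 deg C


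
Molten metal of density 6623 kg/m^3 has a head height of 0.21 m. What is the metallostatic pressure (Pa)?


Formula: P = rho * g * h
rho * g = 6623 * 9.81 = 64971.63 N/m^3
P = 64971.63 * 0.21 = 13644.0423 Pa

Final answer: 13644.0423 Pa


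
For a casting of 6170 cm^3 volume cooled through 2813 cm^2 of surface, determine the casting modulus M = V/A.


Formula: Casting Modulus M = V / A
M = 6170 cm^3 / 2813 cm^2 = 2.1934 cm

Final answer: 2.1934 cm


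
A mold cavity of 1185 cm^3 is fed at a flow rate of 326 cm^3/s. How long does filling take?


Formula: t_fill = V_mold / Q_flow
t = 1185 cm^3 / 326 cm^3/s = 3.6350 s

3.6350 s


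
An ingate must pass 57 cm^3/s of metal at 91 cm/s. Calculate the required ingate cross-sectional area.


Formula: A_ingate = Q / v  (continuity equation)
A = 57 cm^3/s / 91 cm/s = 0.6264 cm^2

Answer: 0.6264 cm^2


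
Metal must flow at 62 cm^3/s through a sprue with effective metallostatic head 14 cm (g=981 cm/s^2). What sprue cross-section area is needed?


Formula: v = sqrt(2*g*h), A = Q/v
Velocity: v = sqrt(2 * 981 * 14) = sqrt(27468) = 165.7347 cm/s
Sprue area: A = Q / v = 62 / 165.7347 = 0.3741 cm^2

0.3741 cm^2


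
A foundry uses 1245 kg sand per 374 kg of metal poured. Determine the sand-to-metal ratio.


Formula: Sand-to-Metal Ratio = W_sand / W_metal
Ratio = 1245 kg / 374 kg = 3.3289

Answer: 3.3289


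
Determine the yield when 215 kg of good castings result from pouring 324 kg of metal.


Formula: Casting Yield = (W_good / W_total) * 100
Yield = (215 kg / 324 kg) * 100 = 66.3580%

Answer: 66.3580%


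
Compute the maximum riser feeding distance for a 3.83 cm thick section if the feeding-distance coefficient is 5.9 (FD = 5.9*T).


Formula: FD = 5.9 * T  (riser feeding-distance rule)
FD = 5.9 * 3.83 cm = 22.5970 cm

Answer: 22.5970 cm


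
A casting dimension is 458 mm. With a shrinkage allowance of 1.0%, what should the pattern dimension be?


Formula: L_pattern = L_casting * (1 + shrinkage_rate/100)
Shrinkage factor = 1 + 1.0/100 = 1.01
L_pattern = 458 mm * 1.01 = 462.5800 mm

Answer: 462.5800 mm


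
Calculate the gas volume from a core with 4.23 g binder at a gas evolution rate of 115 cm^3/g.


Formula: V_gas = W_binder * gas_evolution_rate
V = 4.23 g * 115 cm^3/g = 486.4500 cm^3


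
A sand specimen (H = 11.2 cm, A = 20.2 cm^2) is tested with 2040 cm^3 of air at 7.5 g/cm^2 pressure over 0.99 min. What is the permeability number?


Formula: Permeability Number P = (V * H) / (p * A * t)
Numerator: V * H = 2040 * 11.2 = 22848.0
Denominator: p * A * t = 7.5 * 20.2 * 0.99 = 149.985
P = 22848.0 / 149.985 = 152.3352


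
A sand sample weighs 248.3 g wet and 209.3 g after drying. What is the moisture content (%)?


Formula: MC = (W_wet - W_dry) / W_wet * 100
Water mass = 248.3 - 209.3 = 39.0 g
MC = 39.0 / 248.3 * 100 = 15.7068%

Answer: 15.7068%


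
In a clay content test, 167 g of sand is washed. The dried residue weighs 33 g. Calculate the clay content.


Formula: Clay% = (W_total - W_washed) / W_total * 100
Clay mass = 167 - 33 = 134 g
Clay% = 134 / 167 * 100 = 80.2395%


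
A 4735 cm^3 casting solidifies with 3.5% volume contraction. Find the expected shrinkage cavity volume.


Formula: V_shrink = V_casting * shrinkage_pct / 100
V_shrink = 4735 cm^3 * 3.5 / 100 = 165.7250 cm^3

Final answer: 165.7250 cm^3


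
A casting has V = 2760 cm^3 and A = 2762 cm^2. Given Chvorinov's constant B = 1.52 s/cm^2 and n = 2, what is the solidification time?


Formula: t_s = B * (V/A)^n  (Chvorinov's rule, n=2)
Modulus M = V/A = 2760/2762 = 0.999276 cm
M^2 = 0.999276^2 = 0.998553 cm^2
t_s = 1.52 * 0.998553 = 1.5178 s


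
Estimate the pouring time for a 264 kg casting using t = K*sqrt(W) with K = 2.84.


Formula: t = K * sqrt(W)
sqrt(W) = sqrt(264) = 16.24808
t = 2.84 * 16.24808 = 46.1445 s

46.1445 s


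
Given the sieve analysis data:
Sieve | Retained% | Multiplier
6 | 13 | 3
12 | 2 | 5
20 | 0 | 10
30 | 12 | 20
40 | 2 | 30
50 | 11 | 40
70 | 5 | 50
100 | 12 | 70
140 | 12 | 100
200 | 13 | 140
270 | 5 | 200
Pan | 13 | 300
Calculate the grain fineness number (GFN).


Formula: GFN = sum(pct * multiplier) / sum(pct)
sum(pct * multiplier) = 9799
sum(pct) = 100
GFN = 9799 / 100 = 97.99

Answer: 97.99


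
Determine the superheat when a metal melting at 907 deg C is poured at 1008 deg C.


Formula: Superheat = T_pour - T_melt
Superheat = 1008 - 907 = 101 deg C

Answer: 101 deg C


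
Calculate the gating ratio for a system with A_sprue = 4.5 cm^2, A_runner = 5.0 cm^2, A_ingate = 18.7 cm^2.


Sprue:Runner:Ingate = 1 : 5.0/4.5 : 18.7/4.5 = 1:1.11:4.16

Answer: 1:1.11:4.16


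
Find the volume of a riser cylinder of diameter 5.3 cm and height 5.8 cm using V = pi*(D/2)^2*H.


Formula: V = pi * (D/2)^2 * H  (cylinder volume)
Radius = D/2 = 5.3/2 = 2.65 cm
V = pi * 2.65^2 * 5.8 = 127.9586 cm^3

Final answer: 127.9586 cm^3


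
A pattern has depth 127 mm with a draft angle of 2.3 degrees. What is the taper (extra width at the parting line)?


Formula: taper = depth * tan(draft_angle)
tan(2.3 deg) = 0.0401641
taper = 127 mm * 0.0401641 = 5.1008 mm

Final answer: 5.1008 mm


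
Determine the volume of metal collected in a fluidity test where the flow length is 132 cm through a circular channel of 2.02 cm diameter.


Formula: V = pi * (d/2)^2 * L  (cylinder volume)
Radius = 2.02/2 = 1.01 cm
V = pi * 1.01^2 * 132 = 423.0255 cm^3

423.0255 cm^3


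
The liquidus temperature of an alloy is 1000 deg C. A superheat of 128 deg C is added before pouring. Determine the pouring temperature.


Formula: T_pour = T_melt + Superheat
T_pour = 1000 + 128 = 1128 deg C

1128 deg C


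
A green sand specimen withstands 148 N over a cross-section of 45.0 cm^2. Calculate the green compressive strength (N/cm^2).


Formula: Compressive Strength = Force / Area
Strength = 148 N / 45.0 cm^2 = 3.2889 N/cm^2

Answer: 3.2889 N/cm^2


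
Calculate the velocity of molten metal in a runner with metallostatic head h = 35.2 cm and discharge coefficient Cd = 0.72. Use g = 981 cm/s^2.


Formula: v = Cd * sqrt(2 * g * h)  (Torricelli with discharge coefficient)
2*g*h = 2 * 981 * 35.2 = 69062.4 cm^2/s^2
sqrt(69062.4) = 262.79726 cm/s
v = 0.72 * 262.79726 = 189.2140 cm/s

Answer: 189.2140 cm/s


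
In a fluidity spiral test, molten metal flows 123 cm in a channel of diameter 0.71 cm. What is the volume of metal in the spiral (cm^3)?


Formula: V = pi * (d/2)^2 * L  (cylinder volume)
Radius = 0.71/2 = 0.355 cm
V = pi * 0.355^2 * 123 = 48.6981 cm^3

Final answer: 48.6981 cm^3


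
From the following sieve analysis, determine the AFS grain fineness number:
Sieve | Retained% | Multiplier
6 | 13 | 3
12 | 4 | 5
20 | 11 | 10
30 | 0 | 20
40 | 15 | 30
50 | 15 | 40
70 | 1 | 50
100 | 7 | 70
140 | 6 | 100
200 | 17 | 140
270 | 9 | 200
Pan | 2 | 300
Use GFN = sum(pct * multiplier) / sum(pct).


Formula: GFN = sum(pct * multiplier) / sum(pct)
sum(pct * multiplier) = 7139
sum(pct) = 100
GFN = 7139 / 100 = 71.39

Answer: 71.39


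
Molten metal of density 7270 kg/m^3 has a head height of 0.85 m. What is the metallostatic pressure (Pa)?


Formula: P = rho * g * h
rho * g = 7270 * 9.81 = 71318.7 N/m^3
P = 71318.7 * 0.85 = 60620.8950 Pa

Answer: 60620.8950 Pa


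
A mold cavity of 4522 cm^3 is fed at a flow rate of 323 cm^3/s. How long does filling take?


Formula: t_fill = V_mold / Q_flow
t = 4522 cm^3 / 323 cm^3/s = 14.0000 s

Final answer: 14.0000 s


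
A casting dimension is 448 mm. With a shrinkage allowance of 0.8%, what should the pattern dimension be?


Formula: L_pattern = L_casting * (1 + shrinkage_rate/100)
Shrinkage factor = 1 + 0.8/100 = 1.008
L_pattern = 448 mm * 1.008 = 451.5840 mm

451.5840 mm


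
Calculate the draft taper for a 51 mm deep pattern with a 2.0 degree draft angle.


Formula: taper = depth * tan(draft_angle)
tan(2.0 deg) = 0.0349208
taper = 51 mm * 0.0349208 = 1.7810 mm

Final answer: 1.7810 mm


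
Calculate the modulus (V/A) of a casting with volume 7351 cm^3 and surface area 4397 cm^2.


Formula: Casting Modulus M = V / A
M = 7351 cm^3 / 4397 cm^2 = 1.6718 cm

1.6718 cm


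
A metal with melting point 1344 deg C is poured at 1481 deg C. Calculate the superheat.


Formula: Superheat = T_pour - T_melt
Superheat = 1481 - 1344 = 137 deg C

Answer: 137 deg C


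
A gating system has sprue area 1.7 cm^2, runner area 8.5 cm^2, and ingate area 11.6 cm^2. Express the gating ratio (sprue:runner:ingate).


Sprue:Runner:Ingate = 1 : 8.5/1.7 : 11.6/1.7 = 1:5.00:6.82

Answer: 1:5.00:6.82


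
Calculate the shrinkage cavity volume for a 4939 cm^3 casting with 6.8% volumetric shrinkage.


Formula: V_shrink = V_casting * shrinkage_pct / 100
V_shrink = 4939 cm^3 * 6.8 / 100 = 335.8520 cm^3


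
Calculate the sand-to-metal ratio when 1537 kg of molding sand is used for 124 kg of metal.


Formula: Sand-to-Metal Ratio = W_sand / W_metal
Ratio = 1537 kg / 124 kg = 12.3952


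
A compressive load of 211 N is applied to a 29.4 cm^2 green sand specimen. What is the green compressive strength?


Formula: Compressive Strength = Force / Area
Strength = 211 N / 29.4 cm^2 = 7.1769 N/cm^2

Final answer: 7.1769 N/cm^2


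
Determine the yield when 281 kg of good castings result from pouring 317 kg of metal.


Formula: Casting Yield = (W_good / W_total) * 100
Yield = (281 kg / 317 kg) * 100 = 88.6435%


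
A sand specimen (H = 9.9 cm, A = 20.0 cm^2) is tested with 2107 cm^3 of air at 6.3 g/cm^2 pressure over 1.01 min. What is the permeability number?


Formula: Permeability Number P = (V * H) / (p * A * t)
Numerator: V * H = 2107 * 9.9 = 20859.3
Denominator: p * A * t = 6.3 * 20.0 * 1.01 = 127.26
P = 20859.3 / 127.26 = 163.9109

Answer: 163.9109


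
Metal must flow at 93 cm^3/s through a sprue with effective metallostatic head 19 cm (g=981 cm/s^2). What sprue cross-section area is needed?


Formula: v = sqrt(2*g*h), A = Q/v
Velocity: v = sqrt(2 * 981 * 19) = sqrt(37278) = 193.0751 cm/s
Sprue area: A = Q / v = 93 / 193.0751 = 0.4817 cm^2

0.4817 cm^2


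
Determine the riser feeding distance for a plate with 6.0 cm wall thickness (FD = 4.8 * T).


Formula: FD = 4.8 * T  (riser feeding-distance rule)
FD = 4.8 * 6.0 cm = 28.8000 cm


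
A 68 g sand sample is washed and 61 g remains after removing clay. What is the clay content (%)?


Formula: Clay% = (W_total - W_washed) / W_total * 100
Clay mass = 68 - 61 = 7 g
Clay% = 7 / 68 * 100 = 10.2941%


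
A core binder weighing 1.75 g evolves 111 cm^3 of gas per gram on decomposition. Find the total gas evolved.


Formula: V_gas = W_binder * gas_evolution_rate
V = 1.75 g * 111 cm^3/g = 194.2500 cm^3

Answer: 194.2500 cm^3


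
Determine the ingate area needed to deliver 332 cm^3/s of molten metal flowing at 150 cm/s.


Formula: A_ingate = Q / v  (continuity equation)
A = 332 cm^3/s / 150 cm/s = 2.2133 cm^2


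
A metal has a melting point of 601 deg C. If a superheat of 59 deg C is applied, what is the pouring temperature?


Formula: T_pour = T_melt + Superheat
T_pour = 601 + 59 = 660 deg C


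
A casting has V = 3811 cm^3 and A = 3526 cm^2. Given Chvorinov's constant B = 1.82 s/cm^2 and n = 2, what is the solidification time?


Formula: t_s = B * (V/A)^n  (Chvorinov's rule, n=2)
Modulus M = V/A = 3811/3526 = 1.080828 cm
M^2 = 1.080828^2 = 1.168189 cm^2
t_s = 1.82 * 1.168189 = 2.1261 s

Answer: 2.1261 s


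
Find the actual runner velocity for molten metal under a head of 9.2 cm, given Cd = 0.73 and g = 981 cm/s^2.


Formula: v = Cd * sqrt(2 * g * h)  (Torricelli with discharge coefficient)
2*g*h = 2 * 981 * 9.2 = 18050.4 cm^2/s^2
sqrt(18050.4) = 134.35178 cm/s
v = 0.73 * 134.35178 = 98.0768 cm/s


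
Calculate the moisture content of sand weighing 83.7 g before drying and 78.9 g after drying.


Formula: MC = (W_wet - W_dry) / W_wet * 100
Water mass = 83.7 - 78.9 = 4.8 g
MC = 4.8 / 83.7 * 100 = 5.7348%

Answer: 5.7348%


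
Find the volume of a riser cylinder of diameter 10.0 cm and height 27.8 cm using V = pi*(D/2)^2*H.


Formula: V = pi * (D/2)^2 * H  (cylinder volume)
Radius = D/2 = 10.0/2 = 5.0 cm
V = pi * 5.0^2 * 27.8 = 2183.4069 cm^3

2183.4069 cm^3


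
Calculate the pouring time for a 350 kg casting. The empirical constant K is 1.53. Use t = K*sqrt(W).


Formula: t = K * sqrt(W)
sqrt(W) = sqrt(350) = 18.70829
t = 1.53 * 18.70829 = 28.6237 s


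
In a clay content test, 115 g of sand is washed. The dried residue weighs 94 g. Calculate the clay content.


Formula: Clay% = (W_total - W_washed) / W_total * 100
Clay mass = 115 - 94 = 21 g
Clay% = 21 / 115 * 100 = 18.2609%

Answer: 18.2609%


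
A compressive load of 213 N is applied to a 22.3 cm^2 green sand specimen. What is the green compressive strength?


Formula: Compressive Strength = Force / Area
Strength = 213 N / 22.3 cm^2 = 9.5516 N/cm^2


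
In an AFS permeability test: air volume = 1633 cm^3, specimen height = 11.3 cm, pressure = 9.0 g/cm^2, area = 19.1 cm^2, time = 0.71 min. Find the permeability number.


Formula: Permeability Number P = (V * H) / (p * A * t)
Numerator: V * H = 1633 * 11.3 = 18452.9
Denominator: p * A * t = 9.0 * 19.1 * 0.71 = 122.049
P = 18452.9 / 122.049 = 151.1926

151.1926


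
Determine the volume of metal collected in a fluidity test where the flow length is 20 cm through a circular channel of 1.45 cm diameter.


Formula: V = pi * (d/2)^2 * L  (cylinder volume)
Radius = 1.45/2 = 0.725 cm
V = pi * 0.725^2 * 20 = 33.0260 cm^3

Final answer: 33.0260 cm^3


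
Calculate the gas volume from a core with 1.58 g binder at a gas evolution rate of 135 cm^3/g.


Formula: V_gas = W_binder * gas_evolution_rate
V = 1.58 g * 135 cm^3/g = 213.3000 cm^3

Answer: 213.3000 cm^3


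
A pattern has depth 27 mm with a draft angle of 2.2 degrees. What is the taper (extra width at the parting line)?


Formula: taper = depth * tan(draft_angle)
tan(2.2 deg) = 0.0384161
taper = 27 mm * 0.0384161 = 1.0372 mm

Answer: 1.0372 mm


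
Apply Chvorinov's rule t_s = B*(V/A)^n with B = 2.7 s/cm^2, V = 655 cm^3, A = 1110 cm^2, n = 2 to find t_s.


Formula: t_s = B * (V/A)^n  (Chvorinov's rule, n=2)
Modulus M = V/A = 655/1110 = 0.590090 cm
M^2 = 0.590090^2 = 0.348206 cm^2
t_s = 2.7 * 0.348206 = 0.9402 s

0.9402 s


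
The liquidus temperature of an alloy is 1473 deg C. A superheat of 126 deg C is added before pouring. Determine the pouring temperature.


Formula: T_pour = T_melt + Superheat
T_pour = 1473 + 126 = 1599 deg C

Answer: 1599 deg C


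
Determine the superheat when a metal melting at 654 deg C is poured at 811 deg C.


Formula: Superheat = T_pour - T_melt
Superheat = 811 - 654 = 157 deg C

Final answer: 157 deg C


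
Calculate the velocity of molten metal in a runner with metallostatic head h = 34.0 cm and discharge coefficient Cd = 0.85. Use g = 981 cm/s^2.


Formula: v = Cd * sqrt(2 * g * h)  (Torricelli with discharge coefficient)
2*g*h = 2 * 981 * 34.0 = 66708.0 cm^2/s^2
sqrt(66708.0) = 258.27892 cm/s
v = 0.85 * 258.27892 = 219.5371 cm/s

Final answer: 219.5371 cm/s


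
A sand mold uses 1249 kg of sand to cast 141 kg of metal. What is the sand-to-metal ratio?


Formula: Sand-to-Metal Ratio = W_sand / W_metal
Ratio = 1249 kg / 141 kg = 8.8582

Final answer: 8.8582


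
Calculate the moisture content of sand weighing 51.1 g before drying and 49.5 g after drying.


Formula: MC = (W_wet - W_dry) / W_wet * 100
Water mass = 51.1 - 49.5 = 1.6 g
MC = 1.6 / 51.1 * 100 = 3.1311%

Answer: 3.1311%


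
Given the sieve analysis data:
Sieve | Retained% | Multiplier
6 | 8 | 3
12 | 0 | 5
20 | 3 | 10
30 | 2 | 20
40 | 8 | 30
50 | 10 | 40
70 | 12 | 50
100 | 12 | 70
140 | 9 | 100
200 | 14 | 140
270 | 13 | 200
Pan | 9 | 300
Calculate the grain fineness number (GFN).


Formula: GFN = sum(pct * multiplier) / sum(pct)
sum(pct * multiplier) = 10334
sum(pct) = 100
GFN = 10334 / 100 = 103.34

Answer: 103.34


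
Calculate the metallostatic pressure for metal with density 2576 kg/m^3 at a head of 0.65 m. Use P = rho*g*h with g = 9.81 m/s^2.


Formula: P = rho * g * h
rho * g = 2576 * 9.81 = 25270.56 N/m^3
P = 25270.56 * 0.65 = 16425.8640 Pa


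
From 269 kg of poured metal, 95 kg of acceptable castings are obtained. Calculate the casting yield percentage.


Formula: Casting Yield = (W_good / W_total) * 100
Yield = (95 kg / 269 kg) * 100 = 35.3160%


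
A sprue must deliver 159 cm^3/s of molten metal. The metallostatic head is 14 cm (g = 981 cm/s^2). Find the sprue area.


Formula: v = sqrt(2*g*h), A = Q/v
Velocity: v = sqrt(2 * 981 * 14) = sqrt(27468) = 165.7347 cm/s
Sprue area: A = Q / v = 159 / 165.7347 = 0.9594 cm^2

0.9594 cm^2


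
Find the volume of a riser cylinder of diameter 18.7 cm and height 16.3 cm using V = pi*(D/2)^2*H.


Formula: V = pi * (D/2)^2 * H  (cylinder volume)
Radius = D/2 = 18.7/2 = 9.35 cm
V = pi * 9.35^2 * 16.3 = 4476.7279 cm^3

Answer: 4476.7279 cm^3


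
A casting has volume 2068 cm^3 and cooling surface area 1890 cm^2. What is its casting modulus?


Formula: Casting Modulus M = V / A
M = 2068 cm^3 / 1890 cm^2 = 1.0942 cm

1.0942 cm


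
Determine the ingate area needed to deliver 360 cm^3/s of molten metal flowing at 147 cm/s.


Formula: A_ingate = Q / v  (continuity equation)
A = 360 cm^3/s / 147 cm/s = 2.4490 cm^2

2.4490 cm^2


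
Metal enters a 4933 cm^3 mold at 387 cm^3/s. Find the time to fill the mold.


Formula: t_fill = V_mold / Q_flow
t = 4933 cm^3 / 387 cm^3/s = 12.7468 s

12.7468 s


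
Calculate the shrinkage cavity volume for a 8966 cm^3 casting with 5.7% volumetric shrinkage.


Formula: V_shrink = V_casting * shrinkage_pct / 100
V_shrink = 8966 cm^3 * 5.7 / 100 = 511.0620 cm^3

511.0620 cm^3


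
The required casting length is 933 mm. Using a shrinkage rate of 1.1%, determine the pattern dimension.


Formula: L_pattern = L_casting * (1 + shrinkage_rate/100)
Shrinkage factor = 1 + 1.1/100 = 1.011
L_pattern = 933 mm * 1.011 = 943.2630 mm

Final answer: 943.2630 mm


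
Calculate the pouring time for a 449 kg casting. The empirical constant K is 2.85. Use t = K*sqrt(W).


Formula: t = K * sqrt(W)
sqrt(W) = sqrt(449) = 21.18962
t = 2.85 * 21.18962 = 60.3904 s


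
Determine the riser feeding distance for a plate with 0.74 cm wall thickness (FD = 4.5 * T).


Formula: FD = 4.5 * T  (riser feeding-distance rule)
FD = 4.5 * 0.74 cm = 3.3300 cm

3.3300 cm


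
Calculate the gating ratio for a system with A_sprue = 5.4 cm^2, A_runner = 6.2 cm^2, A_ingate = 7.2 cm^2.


Sprue:Runner:Ingate = 1 : 6.2/5.4 : 7.2/5.4 = 1:1.15:1.33

1:1.15:1.33


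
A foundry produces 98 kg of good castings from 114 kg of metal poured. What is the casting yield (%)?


Formula: Casting Yield = (W_good / W_total) * 100
Yield = (98 kg / 114 kg) * 100 = 85.9649%

Answer: 85.9649%


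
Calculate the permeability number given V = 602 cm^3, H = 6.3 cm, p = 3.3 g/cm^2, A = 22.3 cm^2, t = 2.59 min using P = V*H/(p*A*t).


Formula: Permeability Number P = (V * H) / (p * A * t)
Numerator: V * H = 602 * 6.3 = 3792.6
Denominator: p * A * t = 3.3 * 22.3 * 2.59 = 190.5981
P = 3792.6 / 190.5981 = 19.8984

19.8984


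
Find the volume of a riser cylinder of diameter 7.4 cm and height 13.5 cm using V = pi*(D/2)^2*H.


Formula: V = pi * (D/2)^2 * H  (cylinder volume)
Radius = D/2 = 7.4/2 = 3.7 cm
V = pi * 3.7^2 * 13.5 = 580.6134 cm^3

Answer: 580.6134 cm^3


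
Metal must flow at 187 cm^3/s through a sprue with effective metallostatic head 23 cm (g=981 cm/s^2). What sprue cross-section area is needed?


Formula: v = sqrt(2*g*h), A = Q/v
Velocity: v = sqrt(2 * 981 * 23) = sqrt(45126) = 212.4288 cm/s
Sprue area: A = Q / v = 187 / 212.4288 = 0.8803 cm^2

0.8803 cm^2


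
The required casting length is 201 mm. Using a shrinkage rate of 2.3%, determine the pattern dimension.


Formula: L_pattern = L_casting * (1 + shrinkage_rate/100)
Shrinkage factor = 1 + 2.3/100 = 1.023
L_pattern = 201 mm * 1.023 = 205.6230 mm

Final answer: 205.6230 mm


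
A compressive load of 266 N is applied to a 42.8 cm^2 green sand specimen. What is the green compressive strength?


Formula: Compressive Strength = Force / Area
Strength = 266 N / 42.8 cm^2 = 6.2150 N/cm^2

Answer: 6.2150 N/cm^2


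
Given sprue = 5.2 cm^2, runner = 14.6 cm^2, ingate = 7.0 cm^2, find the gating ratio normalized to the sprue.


Sprue:Runner:Ingate = 1 : 14.6/5.2 : 7.0/5.2 = 1:2.81:1.35

1:2.81:1.35


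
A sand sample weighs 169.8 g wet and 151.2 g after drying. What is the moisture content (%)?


Formula: MC = (W_wet - W_dry) / W_wet * 100
Water mass = 169.8 - 151.2 = 18.6 g
MC = 18.6 / 169.8 * 100 = 10.9541%

Answer: 10.9541%


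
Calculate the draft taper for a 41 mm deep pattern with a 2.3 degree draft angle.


Formula: taper = depth * tan(draft_angle)
tan(2.3 deg) = 0.0401641
taper = 41 mm * 0.0401641 = 1.6467 mm

Final answer: 1.6467 mm


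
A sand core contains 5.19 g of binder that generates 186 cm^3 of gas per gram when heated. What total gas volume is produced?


Formula: V_gas = W_binder * gas_evolution_rate
V = 5.19 g * 186 cm^3/g = 965.3400 cm^3


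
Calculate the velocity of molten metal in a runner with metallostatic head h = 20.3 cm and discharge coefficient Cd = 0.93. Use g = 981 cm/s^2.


Formula: v = Cd * sqrt(2 * g * h)  (Torricelli with discharge coefficient)
2*g*h = 2 * 981 * 20.3 = 39828.6 cm^2/s^2
sqrt(39828.6) = 199.57104 cm/s
v = 0.93 * 199.57104 = 185.6011 cm/s

Answer: 185.6011 cm/s


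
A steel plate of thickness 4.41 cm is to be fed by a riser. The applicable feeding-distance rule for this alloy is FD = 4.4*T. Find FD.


Formula: FD = 4.4 * T  (riser feeding-distance rule)
FD = 4.4 * 4.41 cm = 19.4040 cm

Answer: 19.4040 cm


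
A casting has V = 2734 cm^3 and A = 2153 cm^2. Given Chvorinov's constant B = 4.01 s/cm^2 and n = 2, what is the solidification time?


Formula: t_s = B * (V/A)^n  (Chvorinov's rule, n=2)
Modulus M = V/A = 2734/2153 = 1.269856 cm
M^2 = 1.269856^2 = 1.612534 cm^2
t_s = 4.01 * 1.612534 = 6.4663 s

Answer: 6.4663 s


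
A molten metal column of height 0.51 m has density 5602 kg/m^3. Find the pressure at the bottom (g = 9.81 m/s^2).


Formula: P = rho * g * h
rho * g = 5602 * 9.81 = 54955.62 N/m^3
P = 54955.62 * 0.51 = 28027.3662 Pa

Final answer: 28027.3662 Pa


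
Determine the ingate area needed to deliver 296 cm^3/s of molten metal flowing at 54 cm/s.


Formula: A_ingate = Q / v  (continuity equation)
A = 296 cm^3/s / 54 cm/s = 5.4815 cm^2

Answer: 5.4815 cm^2


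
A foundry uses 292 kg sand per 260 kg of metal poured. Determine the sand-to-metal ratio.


Formula: Sand-to-Metal Ratio = W_sand / W_metal
Ratio = 292 kg / 260 kg = 1.1231

1.1231


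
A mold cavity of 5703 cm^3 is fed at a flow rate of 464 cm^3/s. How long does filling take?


Formula: t_fill = V_mold / Q_flow
t = 5703 cm^3 / 464 cm^3/s = 12.2909 s

Final answer: 12.2909 s


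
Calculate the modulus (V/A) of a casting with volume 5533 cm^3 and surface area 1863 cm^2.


Formula: Casting Modulus M = V / A
M = 5533 cm^3 / 1863 cm^2 = 2.9699 cm

Answer: 2.9699 cm


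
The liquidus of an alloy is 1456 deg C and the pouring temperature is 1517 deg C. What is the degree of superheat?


Formula: Superheat = T_pour - T_melt
Superheat = 1517 - 1456 = 61 deg C

Final answer: 61 deg C


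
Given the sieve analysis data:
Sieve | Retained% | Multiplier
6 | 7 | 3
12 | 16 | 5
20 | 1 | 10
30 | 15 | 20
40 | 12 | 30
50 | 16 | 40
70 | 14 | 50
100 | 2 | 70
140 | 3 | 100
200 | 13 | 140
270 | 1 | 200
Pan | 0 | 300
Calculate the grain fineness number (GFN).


Formula: GFN = sum(pct * multiplier) / sum(pct)
sum(pct * multiplier) = 4571
sum(pct) = 100
GFN = 4571 / 100 = 45.71

Final answer: 45.71


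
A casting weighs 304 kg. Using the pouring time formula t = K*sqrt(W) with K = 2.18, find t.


Formula: t = K * sqrt(W)
sqrt(W) = sqrt(304) = 17.43560
t = 2.18 * 17.43560 = 38.0096 s

38.0096 s


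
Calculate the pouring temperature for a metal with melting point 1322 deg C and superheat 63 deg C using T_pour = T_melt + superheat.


Formula: T_pour = T_melt + Superheat
T_pour = 1322 + 63 = 1385 deg C

1385 deg C


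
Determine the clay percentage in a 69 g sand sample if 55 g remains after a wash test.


Formula: Clay% = (W_total - W_washed) / W_total * 100
Clay mass = 69 - 55 = 14 g
Clay% = 14 / 69 * 100 = 20.2899%

Answer: 20.2899%


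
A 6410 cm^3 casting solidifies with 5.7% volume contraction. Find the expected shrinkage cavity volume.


Formula: V_shrink = V_casting * shrinkage_pct / 100
V_shrink = 6410 cm^3 * 5.7 / 100 = 365.3700 cm^3

365.3700 cm^3


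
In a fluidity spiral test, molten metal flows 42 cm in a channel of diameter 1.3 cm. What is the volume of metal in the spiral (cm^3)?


Formula: V = pi * (d/2)^2 * L  (cylinder volume)
Radius = 1.3/2 = 0.65 cm
V = pi * 0.65^2 * 42 = 55.7476 cm^3


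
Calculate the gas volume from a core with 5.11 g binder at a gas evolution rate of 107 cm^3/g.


Formula: V_gas = W_binder * gas_evolution_rate
V = 5.11 g * 107 cm^3/g = 546.7700 cm^3


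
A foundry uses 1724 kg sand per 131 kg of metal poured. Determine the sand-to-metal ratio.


Formula: Sand-to-Metal Ratio = W_sand / W_metal
Ratio = 1724 kg / 131 kg = 13.1603

Answer: 13.1603


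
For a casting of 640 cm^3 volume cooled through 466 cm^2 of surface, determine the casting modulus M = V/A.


Formula: Casting Modulus M = V / A
M = 640 cm^3 / 466 cm^2 = 1.3734 cm


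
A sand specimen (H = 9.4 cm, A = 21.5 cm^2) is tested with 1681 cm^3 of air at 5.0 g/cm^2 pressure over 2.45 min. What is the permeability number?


Formula: Permeability Number P = (V * H) / (p * A * t)
Numerator: V * H = 1681 * 9.4 = 15801.4
Denominator: p * A * t = 5.0 * 21.5 * 2.45 = 263.375
P = 15801.4 / 263.375 = 59.9958


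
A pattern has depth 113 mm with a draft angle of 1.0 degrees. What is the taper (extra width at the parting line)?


Formula: taper = depth * tan(draft_angle)
tan(1.0 deg) = 0.0174551
taper = 113 mm * 0.0174551 = 1.9724 mm


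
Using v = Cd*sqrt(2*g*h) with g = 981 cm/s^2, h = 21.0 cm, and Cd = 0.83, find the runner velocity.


Formula: v = Cd * sqrt(2 * g * h)  (Torricelli with discharge coefficient)
2*g*h = 2 * 981 * 21.0 = 41202.0 cm^2/s^2
sqrt(41202.0) = 202.98276 cm/s
v = 0.83 * 202.98276 = 168.4757 cm/s

Answer: 168.4757 cm/s


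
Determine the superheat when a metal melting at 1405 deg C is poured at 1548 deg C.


Formula: Superheat = T_pour - T_melt
Superheat = 1548 - 1405 = 143 deg C

Answer: 143 deg C


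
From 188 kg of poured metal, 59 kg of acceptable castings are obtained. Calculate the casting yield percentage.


Formula: Casting Yield = (W_good / W_total) * 100
Yield = (59 kg / 188 kg) * 100 = 31.3830%

Final answer: 31.3830%


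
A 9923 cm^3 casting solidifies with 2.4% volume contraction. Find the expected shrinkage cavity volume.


Formula: V_shrink = V_casting * shrinkage_pct / 100
V_shrink = 9923 cm^3 * 2.4 / 100 = 238.1520 cm^3

Answer: 238.1520 cm^3


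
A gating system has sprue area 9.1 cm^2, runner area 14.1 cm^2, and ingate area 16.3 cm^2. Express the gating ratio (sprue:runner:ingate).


Sprue:Runner:Ingate = 1 : 14.1/9.1 : 16.3/9.1 = 1:1.55:1.79

Answer: 1:1.55:1.79


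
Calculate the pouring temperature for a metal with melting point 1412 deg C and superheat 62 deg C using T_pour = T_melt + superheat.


Formula: T_pour = T_melt + Superheat
T_pour = 1412 + 62 = 1474 deg C

Answer: 1474 deg C
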